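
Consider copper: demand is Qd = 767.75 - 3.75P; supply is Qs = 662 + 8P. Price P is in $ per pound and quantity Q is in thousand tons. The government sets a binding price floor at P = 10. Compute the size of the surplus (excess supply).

Surplus = 11.75

At P = 10: Qd = 730.25 and Qs = 742.
Surplus = Qs - Qd = 742 - 730.25 = 11.75.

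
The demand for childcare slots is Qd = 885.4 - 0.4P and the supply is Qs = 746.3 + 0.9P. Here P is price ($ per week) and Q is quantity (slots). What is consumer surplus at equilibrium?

Consumer surplus = 887468.45

The market clears where 885.4 - 0.4P = 746.3 + 0.9P. Rearranging, 1.3P = 139.1, hence P* = 107.
From the demand curve, Q* = 885.4 - 0.4(107) = 842.6.
Demand choke price (Qd = 0): P = 885.4/0.4 = 2213.5. Consumer surplus = ½ × (2213.5 - 107) × 842.6 = 887468.45.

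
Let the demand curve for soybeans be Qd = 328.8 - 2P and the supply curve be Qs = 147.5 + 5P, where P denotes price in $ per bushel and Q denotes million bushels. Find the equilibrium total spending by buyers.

Total spending by buyers = 7174.3

The market clears where 328.8 - 2P = 147.5 + 5P. Rearranging, 7P = 181.3, hence P* = 25.9.
Substitute back: Q* = 328.8 - 2(25.9) = 277.
Total spending by buyers = P* × Q* = 25.9 × 277 = 7174.3.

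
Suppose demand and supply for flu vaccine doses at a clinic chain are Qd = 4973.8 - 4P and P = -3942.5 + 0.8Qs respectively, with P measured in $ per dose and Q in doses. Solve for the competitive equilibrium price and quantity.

P* = 8.7, Q* = 4939

In direct form, Qs = 4928.125 + 1.25P.
At equilibrium Qd = Qs, so 4973.8 - 4P = 4928.125 + 1.25P; collecting terms, 45.675 = 5.25P and P* = 8.7.
Plugging P* into demand: Q* = 4973.8 - 4(8.7) = 4939.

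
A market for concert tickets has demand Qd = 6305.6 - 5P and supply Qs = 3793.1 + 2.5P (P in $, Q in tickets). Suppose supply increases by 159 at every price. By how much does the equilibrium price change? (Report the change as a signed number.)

The market clears where 6305.6 - 5P = 3793.1 + 2.5P. Rearranging, 7.5P = 2512.5, hence P* = 335.
Substitute back: Q* = 6305.6 - 5(335) = 4630.6.
After the shift, supply is Qs = 3952.1 + 2.5P.
The new intersection has 2353.5 = 7.5P, i.e. P = 313.8, Q = 4736.6.
ΔP = 313.8 - 335 = -21.2.

ΔP = -21.2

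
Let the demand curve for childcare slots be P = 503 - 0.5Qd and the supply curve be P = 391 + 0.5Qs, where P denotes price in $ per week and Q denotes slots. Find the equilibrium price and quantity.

P* = 447, Q* = 112

In direct form, Qd = 1006 - 2P and Qs = -782 + 2P.
Set Qd = Qs: 1006 - 2P = -782 + 2P, so 1788 = 4P and P* = 447.
Then Q* = 1006 - 2(447) = 112.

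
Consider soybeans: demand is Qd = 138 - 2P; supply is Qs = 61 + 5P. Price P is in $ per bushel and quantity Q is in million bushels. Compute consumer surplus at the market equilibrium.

Consumer surplus = 3364

Equating demand and supply, 138 - 2P = 61 + 5P gives 7P = 77, so P* = 11.
Substitute back: Q* = 138 - 2(11) = 116.
Demand choke price (Qd = 0): P = 138/2 = 69. Consumer surplus = ½ × (69 - 11) × 116 = 3364.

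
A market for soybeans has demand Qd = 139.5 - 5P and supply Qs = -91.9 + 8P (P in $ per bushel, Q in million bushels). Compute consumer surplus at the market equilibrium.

Consumer surplus = 255.025

The market clears where 139.5 - 5P = -91.9 + 8P. Rearranging, 13P = 231.4, hence P* = 17.8.
Then Q* = 139.5 - 5(17.8) = 50.5.
Demand choke price (Qd = 0): P = 139.5/5 = 27.9. Consumer surplus = ½ × (27.9 - 17.8) × 50.5 = 255.025.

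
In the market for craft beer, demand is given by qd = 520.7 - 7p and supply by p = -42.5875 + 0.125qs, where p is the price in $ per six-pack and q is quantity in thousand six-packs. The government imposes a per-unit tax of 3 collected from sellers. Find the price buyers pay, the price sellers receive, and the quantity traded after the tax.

p_b = 13.6, p_s = 10.6, q = 425.5

Solving each curve for q: qs = 340.7 + 8p.
With a tax of 3 on sellers, they supply based on the net price p_s = p_b - 3, so qs = 316.7 + 8p_b.
Set qd = qs: 520.7 - 7p_b = 316.7 + 8p_b, so 204 = 15p_b and p_b = 13.6.
Then p_s = 13.6 - 3 = 10.6 and q = 520.7 - 7(13.6) = 425.5.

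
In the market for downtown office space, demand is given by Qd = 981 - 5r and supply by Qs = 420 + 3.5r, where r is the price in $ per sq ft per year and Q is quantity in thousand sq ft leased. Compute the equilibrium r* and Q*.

r* = 66, Q* = 651

Equating demand and supply, 981 - 5r = 420 + 3.5r gives 8.5r = 561, so r* = 66.
Substitute back: Q* = 981 - 5(66) = 651.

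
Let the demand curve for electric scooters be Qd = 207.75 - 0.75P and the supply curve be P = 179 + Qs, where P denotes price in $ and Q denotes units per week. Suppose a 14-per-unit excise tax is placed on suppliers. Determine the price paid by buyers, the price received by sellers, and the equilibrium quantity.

Rewriting in direct form: Qs = -179 + P.
The tax drives a wedge P_b - P_s = 14. Substituting P_s = P_b - 14 into supply: Qs = -193 + P_b.
Equate demand and the shifted supply: 207.75 - 0.75P_b = -193 + P_b, giving 1.75P_b = 400.75, so P_b = 229.
So P_s = 215 and the quantity traded is Q = 207.75 - 0.75(229) = 36.

P_b = 229, P_s = 215, Q = 36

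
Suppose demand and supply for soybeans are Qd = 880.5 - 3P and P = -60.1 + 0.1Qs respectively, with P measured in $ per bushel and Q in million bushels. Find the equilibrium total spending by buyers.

Total spending by buyers = 17544

Solving each curve for Q: Qs = 601 + 10P.
Set Qd = Qs: 880.5 - 3P = 601 + 10P, so 279.5 = 13P and P* = 21.5.
From the demand curve, Q* = 880.5 - 3(21.5) = 816.
Total spending by buyers = P* × Q* = 21.5 × 816 = 17544.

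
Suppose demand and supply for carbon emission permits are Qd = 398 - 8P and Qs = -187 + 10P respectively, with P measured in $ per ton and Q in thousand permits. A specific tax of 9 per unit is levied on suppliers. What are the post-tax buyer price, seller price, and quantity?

P_b = 37.5, P_s = 28.5, Q = 98

With a tax of 9 on suppliers, they supply based on the net price P_s = P_b - 9, so Qs = -277 + 10P_b.
Set Qd = Qs: 398 - 8P_b = -277 + 10P_b, so 675 = 18P_b and P_b = 37.5.
So P_s = 28.5 and the quantity traded is Q = 398 - 8(37.5) = 98.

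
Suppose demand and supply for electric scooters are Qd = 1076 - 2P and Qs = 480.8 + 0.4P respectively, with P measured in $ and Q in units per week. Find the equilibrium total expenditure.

Equating demand and supply, 1076 - 2P = 480.8 + 0.4P gives 2.4P = 595.2, so P* = 248.
Substitute back: Q* = 1076 - 2(248) = 580.
Total expenditure = P* × Q* = 248 × 580 = 143840.

Total expenditure = 143840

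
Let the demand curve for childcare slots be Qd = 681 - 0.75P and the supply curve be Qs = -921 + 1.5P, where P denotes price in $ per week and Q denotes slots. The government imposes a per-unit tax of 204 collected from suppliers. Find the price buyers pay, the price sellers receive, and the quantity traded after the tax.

P_b = 848, P_s = 644, Q = 45

With a tax of 204 on suppliers, they supply based on the net price P_s = P_b - 204, so Qs = -1227 + 1.5P_b.
Set Qd = Qs: 681 - 0.75P_b = -1227 + 1.5P_b, so 1908 = 2.25P_b and P_b = 848.
Then P_s = 848 - 204 = 644 and Q = 681 - 0.75(848) = 45.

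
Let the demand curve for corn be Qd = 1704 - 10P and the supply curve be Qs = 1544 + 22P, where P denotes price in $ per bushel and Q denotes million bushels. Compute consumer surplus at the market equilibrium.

Equating demand and supply, 1704 - 10P = 1544 + 22P gives 32P = 160, so P* = 5.
From the demand curve, Q* = 1704 - 10(5) = 1654.
Demand choke price (Qd = 0): P = 1704/10 = 170.4. Consumer surplus = ½ × (170.4 - 5) × 1654 = 136785.8.

Consumer surplus = 136785.8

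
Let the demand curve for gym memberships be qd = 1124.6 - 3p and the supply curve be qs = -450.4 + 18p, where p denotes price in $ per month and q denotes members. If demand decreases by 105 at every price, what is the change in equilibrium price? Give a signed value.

Equating demand and supply, 1124.6 - 3p = -450.4 + 18p gives 21p = 1575, so p* = 75.
Substitute back: q* = 1124.6 - 3(75) = 899.6.
After the shift, demand is qd = 1019.6 - 3p.
The new intersection has 1470 = 21p, i.e. p = 70, q = 809.6.
Δp = 70 - 75 = -5.

Δp = -5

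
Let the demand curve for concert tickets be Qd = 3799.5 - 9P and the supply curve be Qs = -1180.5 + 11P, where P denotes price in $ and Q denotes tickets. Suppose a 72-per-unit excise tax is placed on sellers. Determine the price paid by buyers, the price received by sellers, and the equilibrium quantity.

P_b = 288.6, P_s = 216.6, Q = 1202.1

The tax drives a wedge P_b - P_s = 72. Substituting P_s = P_b - 72 into supply: Qs = -1972.5 + 11P_b.
Equate demand and the shifted supply: 3799.5 - 9P_b = -1972.5 + 11P_b, giving 20P_b = 5772, so P_b = 288.6.
So P_s = 216.6 and the quantity traded is Q = 3799.5 - 9(288.6) = 1202.1.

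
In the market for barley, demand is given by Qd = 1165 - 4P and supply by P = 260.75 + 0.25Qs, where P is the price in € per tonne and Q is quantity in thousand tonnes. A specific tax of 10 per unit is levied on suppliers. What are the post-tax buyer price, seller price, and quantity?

P_b = 281, P_s = 271, Q = 41

Rewriting in direct form: Qs = -1043 + 4P.
Suppliers keep P_s = P_b - 10 per unit, so supply in terms of the buyer price is Qs = -1083 + 4P_b.
Equate demand and the shifted supply: 1165 - 4P_b = -1083 + 4P_b, giving 8P_b = 2248, so P_b = 281.
So P_s = 271 and the quantity traded is Q = 1165 - 4(281) = 41.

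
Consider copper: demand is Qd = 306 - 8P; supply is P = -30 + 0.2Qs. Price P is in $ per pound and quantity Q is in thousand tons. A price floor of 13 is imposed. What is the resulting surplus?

In direct form, Qs = 150 + 5P.
With P fixed at 13, quantity demanded is 202 and quantity supplied is 215.
Surplus = Qs - Qd = 215 - 202 = 13.

Surplus = 13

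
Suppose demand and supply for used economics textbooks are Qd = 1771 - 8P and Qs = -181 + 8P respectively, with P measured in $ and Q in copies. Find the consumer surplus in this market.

Consumer surplus = 39501.5625

The market clears where 1771 - 8P = -181 + 8P. Rearranging, 16P = 1952, hence P* = 122.
Then Q* = 1771 - 8(122) = 795.
Demand choke price (Qd = 0): P = 1771/8 = 221.375. Consumer surplus = ½ × (221.375 - 122) × 795 = 39501.5625.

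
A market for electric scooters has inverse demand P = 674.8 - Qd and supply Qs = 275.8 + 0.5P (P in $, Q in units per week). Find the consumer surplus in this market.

Rewriting in direct form: Qd = 674.8 - P.
The market clears where 674.8 - P = 275.8 + 0.5P. Rearranging, 1.5P = 399, hence P* = 266.
From the demand curve, Q* = 674.8 - 266 = 408.8.
Demand choke price (Qd = 0): P = 674.8. Consumer surplus = ½ × (674.8 - 266) × 408.8 = 83558.72.

Consumer surplus = 83558.72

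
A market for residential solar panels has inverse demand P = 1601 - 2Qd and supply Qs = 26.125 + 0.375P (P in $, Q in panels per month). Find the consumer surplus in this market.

Consumer surplus = 128164

Inverting to quantity form: Qd = 800.5 - 0.5P.
Equating demand and supply, 800.5 - 0.5P = 26.125 + 0.375P gives 0.875P = 774.375, so P* = 885.
Substitute back: Q* = 800.5 - 0.5(885) = 358.
Demand choke price (Qd = 0): P = 800.5/0.5 = 1601. Consumer surplus = ½ × (1601 - 885) × 358 = 128164.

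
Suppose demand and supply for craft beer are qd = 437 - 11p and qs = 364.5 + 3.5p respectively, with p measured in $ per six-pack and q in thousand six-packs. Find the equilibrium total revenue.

Set qd = qs: 437 - 11p = 364.5 + 3.5p, so 72.5 = 14.5p and p* = 5.
Substitute back: q* = 437 - 11(5) = 382.
Total revenue = p* × q* = 5 × 382 = 1910.

Total revenue = 1910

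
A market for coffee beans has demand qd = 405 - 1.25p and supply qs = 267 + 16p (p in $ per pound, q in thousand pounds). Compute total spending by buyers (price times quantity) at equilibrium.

Set qd = qs: 405 - 1.25p = 267 + 16p, so 138 = 17.25p and p* = 8.
Plugging p* into demand: q* = 405 - 1.25(8) = 395.
Total spending by buyers = p* × q* = 8 × 395 = 3160.

Total spending by buyers = 3160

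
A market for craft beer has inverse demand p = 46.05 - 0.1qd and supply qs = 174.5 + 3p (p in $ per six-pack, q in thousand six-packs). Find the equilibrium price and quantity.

p* = 22, q* = 240.5

Inverting to quantity form: qd = 460.5 - 10p.
The market clears where 460.5 - 10p = 174.5 + 3p. Rearranging, 13p = 286, hence p* = 22.
From the demand curve, q* = 460.5 - 10(22) = 240.5.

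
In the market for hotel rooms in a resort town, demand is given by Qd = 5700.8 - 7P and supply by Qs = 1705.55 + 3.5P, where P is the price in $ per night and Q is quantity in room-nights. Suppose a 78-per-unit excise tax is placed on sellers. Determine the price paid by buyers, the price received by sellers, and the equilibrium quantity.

P_b = 406.5, P_s = 328.5, Q = 2855.3

The tax drives a wedge P_b - P_s = 78. Substituting P_s = P_b - 78 into supply: Qs = 1432.55 + 3.5P_b.
Equate demand and the shifted supply: 5700.8 - 7P_b = 1432.55 + 3.5P_b, giving 10.5P_b = 4268.25, so P_b = 406.5.
Then P_s = 406.5 - 78 = 328.5 and Q = 5700.8 - 7(406.5) = 2855.3.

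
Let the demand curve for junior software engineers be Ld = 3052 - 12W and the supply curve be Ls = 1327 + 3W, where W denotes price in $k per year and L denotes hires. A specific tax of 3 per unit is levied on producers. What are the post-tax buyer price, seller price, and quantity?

With a tax of 3 on producers, they supply based on the net price W_s = W_b - 3, so Ls = 1318 + 3W_b.
Market clearing requires 3052 - 12W_b = 1318 + 3W_b; hence 1734 = 15W_b and W_b = 115.6.
Then W_s = 115.6 - 3 = 112.6 and L = 3052 - 12(115.6) = 1664.8.

W_b = 115.6, W_s = 112.6, L = 1664.8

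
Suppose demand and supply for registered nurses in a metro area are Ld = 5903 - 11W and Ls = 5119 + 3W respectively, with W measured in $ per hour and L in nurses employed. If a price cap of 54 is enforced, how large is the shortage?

Shortage = 28

With W fixed at 54, quantity demanded is 5309 and quantity supplied is 5281.
Shortage = Ld - Ls = 5309 - 5281 = 28.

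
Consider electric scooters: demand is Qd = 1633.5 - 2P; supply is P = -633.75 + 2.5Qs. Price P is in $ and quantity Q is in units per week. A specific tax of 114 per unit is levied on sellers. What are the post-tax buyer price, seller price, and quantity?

Rewriting in direct form: Qs = 253.5 + 0.4P.
The tax drives a wedge P_b - P_s = 114. Substituting P_s = P_b - 114 into supply: Qs = 207.9 + 0.4P_b.
Market clearing requires 1633.5 - 2P_b = 207.9 + 0.4P_b; hence 1425.6 = 2.4P_b and P_b = 594.
Then P_s = 594 - 114 = 480 and Q = 1633.5 - 2(594) = 445.5.

P_b = 594, P_s = 480, Q = 445.5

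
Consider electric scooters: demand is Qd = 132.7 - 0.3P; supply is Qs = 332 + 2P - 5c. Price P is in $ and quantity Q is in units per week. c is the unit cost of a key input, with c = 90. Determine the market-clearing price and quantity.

With c = 90, supply is Qs = -118 + 2P.
The market clears where 132.7 - 0.3P = -118 + 2P. Rearranging, 2.3P = 250.7, hence P* = 109.
Plugging P* into demand: Q* = 132.7 - 0.3(109) = 100.

P* = 109, Q* = 100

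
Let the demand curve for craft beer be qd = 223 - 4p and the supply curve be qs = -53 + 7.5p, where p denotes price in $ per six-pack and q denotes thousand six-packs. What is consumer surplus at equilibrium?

The market clears where 223 - 4p = -53 + 7.5p. Rearranging, 11.5p = 276, hence p* = 24.
Plugging p* into demand: q* = 223 - 4(24) = 127.
Demand choke price (qd = 0): p = 223/4 = 55.75. Consumer surplus = ½ × (55.75 - 24) × 127 = 2016.125.

Consumer surplus = 2016.125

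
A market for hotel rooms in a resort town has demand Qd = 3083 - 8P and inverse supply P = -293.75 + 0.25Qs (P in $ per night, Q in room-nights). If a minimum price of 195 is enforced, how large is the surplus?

Rewriting in direct form: Qs = 1175 + 4P.
With P fixed at 195, quantity demanded is 1523 and quantity supplied is 1955.
Surplus = Qs - Qd = 1955 - 1523 = 432.

Surplus = 432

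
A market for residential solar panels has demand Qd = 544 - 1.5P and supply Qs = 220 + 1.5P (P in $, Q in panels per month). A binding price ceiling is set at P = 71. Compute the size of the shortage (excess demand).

Evaluating both curves at the ceiling price 71 gives Qd = 437.5, Qs = 326.5.
Shortage = Qd - Qs = 437.5 - 326.5 = 111.

Shortage = 111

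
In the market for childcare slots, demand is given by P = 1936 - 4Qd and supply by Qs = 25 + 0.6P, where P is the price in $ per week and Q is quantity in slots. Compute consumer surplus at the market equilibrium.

Rewriting in direct form: Qd = 484 - 0.25P.
Set Qd = Qs: 484 - 0.25P = 25 + 0.6P, so 459 = 0.85P and P* = 540.
From the demand curve, Q* = 484 - 0.25(540) = 349.
Demand choke price (Qd = 0): P = 484/0.25 = 1936. Consumer surplus = ½ × (1936 - 540) × 349 = 243602.

Consumer surplus = 243602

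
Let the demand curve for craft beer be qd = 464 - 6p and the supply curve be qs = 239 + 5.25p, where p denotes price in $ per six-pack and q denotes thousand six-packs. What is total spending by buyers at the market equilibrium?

Total spending by buyers = 6880

The market clears where 464 - 6p = 239 + 5.25p. Rearranging, 11.25p = 225, hence p* = 20.
Substitute back: q* = 464 - 6(20) = 344.
Total spending by buyers = p* × q* = 20 × 344 = 6880.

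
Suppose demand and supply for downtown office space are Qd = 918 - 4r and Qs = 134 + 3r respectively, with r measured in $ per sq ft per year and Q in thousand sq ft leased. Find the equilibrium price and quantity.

r* = 112, Q* = 470

Set Qd = Qs: 918 - 4r = 134 + 3r, so 784 = 7r and r* = 112.
Substitute back: Q* = 918 - 4(112) = 470.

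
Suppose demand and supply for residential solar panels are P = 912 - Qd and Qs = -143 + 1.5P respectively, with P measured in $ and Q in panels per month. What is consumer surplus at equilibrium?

Consumer surplus = 120050

Inverting to quantity form: Qd = 912 - P.
Equating demand and supply, 912 - P = -143 + 1.5P gives 2.5P = 1055, so P* = 422.
Plugging P* into demand: Q* = 912 - 422 = 490.
Demand choke price (Qd = 0): P = 912. Consumer surplus = ½ × (912 - 422) × 490 = 120050.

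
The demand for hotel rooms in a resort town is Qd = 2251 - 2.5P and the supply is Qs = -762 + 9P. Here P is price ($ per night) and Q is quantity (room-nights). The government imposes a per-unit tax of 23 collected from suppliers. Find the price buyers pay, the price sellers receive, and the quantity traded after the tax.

Suppliers keep P_s = P_b - 23 per unit, so supply in terms of the buyer price is Qs = -969 + 9P_b.
Set Qd = Qs: 2251 - 2.5P_b = -969 + 9P_b, so 3220 = 11.5P_b and P_b = 280.
Then P_s = 280 - 23 = 257 and Q = 2251 - 2.5(280) = 1551.

P_b = 280, P_s = 257, Q = 1551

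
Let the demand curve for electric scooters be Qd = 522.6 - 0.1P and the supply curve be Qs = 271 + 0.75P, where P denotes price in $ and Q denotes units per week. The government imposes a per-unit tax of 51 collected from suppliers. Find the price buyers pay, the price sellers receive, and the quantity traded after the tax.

Suppliers keep P_s = P_b - 51 per unit, so supply in terms of the buyer price is Qs = 232.75 + 0.75P_b.
Market clearing requires 522.6 - 0.1P_b = 232.75 + 0.75P_b; hence 289.85 = 0.85P_b and P_b = 341.
Then P_s = 341 - 51 = 290 and Q = 522.6 - 0.1(341) = 488.5.

P_b = 341, P_s = 290, Q = 488.5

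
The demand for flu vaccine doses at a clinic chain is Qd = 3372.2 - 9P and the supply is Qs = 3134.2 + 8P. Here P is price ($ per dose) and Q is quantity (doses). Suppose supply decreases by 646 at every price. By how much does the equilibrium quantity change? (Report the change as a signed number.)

ΔQ = -342

Set Qd = Qs: 3372.2 - 9P = 3134.2 + 8P, so 238 = 17P and P* = 14.
Substitute back: Q* = 3372.2 - 9(14) = 3246.2.
After the shift, supply is Qs = 2488.2 + 8P.
New equilibrium: 884 = 17P, so P = 52 and Q = 2904.2.
ΔQ = 2904.2 - 3246.2 = -342.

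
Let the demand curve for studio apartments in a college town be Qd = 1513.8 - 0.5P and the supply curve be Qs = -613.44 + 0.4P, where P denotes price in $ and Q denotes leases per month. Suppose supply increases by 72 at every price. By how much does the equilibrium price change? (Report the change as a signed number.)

Equating demand and supply, 1513.8 - 0.5P = -613.44 + 0.4P gives 0.9P = 2127.24, so P* = 2363.6.
From the demand curve, Q* = 1513.8 - 0.5(2363.6) = 332.
After the shift, supply is Qs = -541.44 + 0.4P.
New equilibrium: 2055.24 = 0.9P, so P = 2283.6 and Q = 372.
ΔP = 2283.6 - 2363.6 = -80.

ΔP = -80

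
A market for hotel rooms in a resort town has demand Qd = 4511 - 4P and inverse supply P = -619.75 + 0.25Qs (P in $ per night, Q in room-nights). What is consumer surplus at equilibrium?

Consumer surplus = 1526878.125

In direct form, Qs = 2479 + 4P.
At equilibrium Qd = Qs, so 4511 - 4P = 2479 + 4P; collecting terms, 2032 = 8P and P* = 254.
Substitute back: Q* = 4511 - 4(254) = 3495.
Demand choke price (Qd = 0): P = 4511/4 = 1127.75. Consumer surplus = ½ × (1127.75 - 254) × 3495 = 1526878.125.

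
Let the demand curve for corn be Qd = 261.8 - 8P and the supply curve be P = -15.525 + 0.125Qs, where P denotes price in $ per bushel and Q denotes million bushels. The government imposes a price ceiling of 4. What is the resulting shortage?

Solving each curve for Q: Qs = 124.2 + 8P.
With P fixed at 4, quantity demanded is 229.8 and quantity supplied is 156.2.
Shortage = Qd - Qs = 229.8 - 156.2 = 73.6.

Shortage = 73.6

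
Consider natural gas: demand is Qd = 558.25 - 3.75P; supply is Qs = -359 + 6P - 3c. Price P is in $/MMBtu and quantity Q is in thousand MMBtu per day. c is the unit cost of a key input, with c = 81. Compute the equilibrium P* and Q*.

P* = 119, Q* = 112

With c = 81, supply is Qs = -602 + 6P.
Set Qd = Qs: 558.25 - 3.75P = -602 + 6P, so 1160.25 = 9.75P and P* = 119.
Then Q* = 558.25 - 3.75(119) = 112.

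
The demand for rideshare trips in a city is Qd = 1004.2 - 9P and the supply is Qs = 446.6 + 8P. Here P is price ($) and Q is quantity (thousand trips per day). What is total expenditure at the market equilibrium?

Total expenditure = 23255.2

The market clears where 1004.2 - 9P = 446.6 + 8P. Rearranging, 17P = 557.6, hence P* = 32.8.
Then Q* = 1004.2 - 9(32.8) = 709.
Total expenditure = P* × Q* = 32.8 × 709 = 23255.2.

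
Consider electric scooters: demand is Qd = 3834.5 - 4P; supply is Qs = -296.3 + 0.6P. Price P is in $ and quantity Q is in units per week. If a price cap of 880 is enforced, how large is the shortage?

With P fixed at 880, quantity demanded is 314.5 and quantity supplied is 231.7.
Shortage = Qd - Qs = 314.5 - 231.7 = 82.8.

Shortage = 82.8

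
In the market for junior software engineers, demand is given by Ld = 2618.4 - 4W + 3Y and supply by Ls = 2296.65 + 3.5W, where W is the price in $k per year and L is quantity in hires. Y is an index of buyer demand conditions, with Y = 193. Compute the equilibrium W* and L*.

W* = 120.1, L* = 2717

With Y = 193, demand is Ld = 3197.4 - 4W.
At equilibrium Ld = Ls, so 3197.4 - 4W = 2296.65 + 3.5W; collecting terms, 900.75 = 7.5W and W* = 120.1.
Then L* = 3197.4 - 4(120.1) = 2717.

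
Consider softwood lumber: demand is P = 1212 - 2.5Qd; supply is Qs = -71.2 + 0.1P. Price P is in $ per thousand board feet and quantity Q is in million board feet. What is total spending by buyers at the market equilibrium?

Total spending by buyers = 44480

Inverting to quantity form: Qd = 484.8 - 0.4P.
The market clears where 484.8 - 0.4P = -71.2 + 0.1P. Rearranging, 0.5P = 556, hence P* = 1112.
Then Q* = 484.8 - 0.4(1112) = 40.
Total spending by buyers = P* × Q* = 1112 × 40 = 44480.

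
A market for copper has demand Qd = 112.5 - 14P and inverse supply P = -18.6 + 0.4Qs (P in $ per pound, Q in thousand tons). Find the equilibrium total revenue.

Total revenue = 226

Rewriting in direct form: Qs = 46.5 + 2.5P.
Equating demand and supply, 112.5 - 14P = 46.5 + 2.5P gives 16.5P = 66, so P* = 4.
From the demand curve, Q* = 112.5 - 14(4) = 56.5.
Total revenue = P* × Q* = 4 × 56.5 = 226.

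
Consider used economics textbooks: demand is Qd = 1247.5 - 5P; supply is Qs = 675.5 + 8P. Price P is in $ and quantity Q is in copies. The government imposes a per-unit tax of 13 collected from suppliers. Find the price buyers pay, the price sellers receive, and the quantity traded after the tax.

P_b = 52, P_s = 39, Q = 987.5

The tax drives a wedge P_b - P_s = 13. Substituting P_s = P_b - 13 into supply: Qs = 571.5 + 8P_b.
Market clearing requires 1247.5 - 5P_b = 571.5 + 8P_b; hence 676 = 13P_b and P_b = 52.
Then P_s = 52 - 13 = 39 and Q = 1247.5 - 5(52) = 987.5.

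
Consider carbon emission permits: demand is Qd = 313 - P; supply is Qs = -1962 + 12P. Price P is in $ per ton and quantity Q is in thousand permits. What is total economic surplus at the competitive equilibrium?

Total surplus = 10315.5

At equilibrium Qd = Qs, so 313 - P = -1962 + 12P; collecting terms, 2275 = 13P and P* = 175.
Plugging P* into demand: Q* = 313 - 175 = 138.
Demand choke price = 313; supply choke price = 163.5. CS = ½(313 - 175)(138) = 9522; PS = ½(175 - 163.5)(138) = 793.5. Total surplus = 10315.5.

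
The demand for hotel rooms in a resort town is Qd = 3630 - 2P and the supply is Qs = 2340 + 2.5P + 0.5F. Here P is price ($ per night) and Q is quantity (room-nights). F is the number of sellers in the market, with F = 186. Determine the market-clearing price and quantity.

With F = 186, supply is Qs = 2433 + 2.5P.
At equilibrium Qd = Qs, so 3630 - 2P = 2433 + 2.5P; collecting terms, 1197 = 4.5P and P* = 266.
Then Q* = 3630 - 2(266) = 3098.

P* = 266, Q* = 3098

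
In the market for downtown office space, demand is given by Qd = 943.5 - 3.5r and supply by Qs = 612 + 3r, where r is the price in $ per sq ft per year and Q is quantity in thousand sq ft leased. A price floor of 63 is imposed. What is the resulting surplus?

At r = 63: Qd = 723 and Qs = 801.
Surplus = Qs - Qd = 801 - 723 = 78.

Surplus = 78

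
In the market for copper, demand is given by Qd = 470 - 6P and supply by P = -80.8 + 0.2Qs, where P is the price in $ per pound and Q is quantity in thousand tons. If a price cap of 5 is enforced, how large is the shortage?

Shortage = 11

Solving each curve for Q: Qs = 404 + 5P.
At P = 5: Qd = 440 and Qs = 429.
Shortage = Qd - Qs = 440 - 429 = 11.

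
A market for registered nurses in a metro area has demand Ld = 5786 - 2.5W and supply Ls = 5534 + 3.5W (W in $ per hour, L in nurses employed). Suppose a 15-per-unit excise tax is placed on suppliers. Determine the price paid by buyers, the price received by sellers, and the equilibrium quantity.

The tax drives a wedge W_b - W_s = 15. Substituting W_s = W_b - 15 into supply: Ls = 5481.5 + 3.5W_b.
Market clearing requires 5786 - 2.5W_b = 5481.5 + 3.5W_b; hence 304.5 = 6W_b and W_b = 50.75.
So W_s = 35.75 and the quantity traded is L = 5786 - 2.5(50.75) = 5659.125.

W_b = 50.75, W_s = 35.75, L = 5659.125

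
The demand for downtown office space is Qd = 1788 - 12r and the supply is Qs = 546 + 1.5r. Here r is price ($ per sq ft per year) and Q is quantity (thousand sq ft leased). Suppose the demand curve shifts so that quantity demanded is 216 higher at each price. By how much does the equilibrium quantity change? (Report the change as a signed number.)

ΔQ = 24

The market clears where 1788 - 12r = 546 + 1.5r. Rearranging, 13.5r = 1242, hence r* = 92.
Then Q* = 1788 - 12(92) = 684.
After the shift, demand is Qd = 2004 - 12r.
New equilibrium: 1458 = 13.5r, so r = 108 and Q = 708.
ΔQ = 708 - 684 = 24.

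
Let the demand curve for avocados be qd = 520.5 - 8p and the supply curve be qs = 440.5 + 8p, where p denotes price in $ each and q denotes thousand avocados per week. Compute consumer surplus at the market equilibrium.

The market clears where 520.5 - 8p = 440.5 + 8p. Rearranging, 16p = 80, hence p* = 5.
Then q* = 520.5 - 8(5) = 480.5.
Demand choke price (qd = 0): p = 520.5/8 = 65.0625. Consumer surplus = ½ × (65.0625 - 5) × 480.5 = 14430.015625.

Consumer surplus = 14430.015625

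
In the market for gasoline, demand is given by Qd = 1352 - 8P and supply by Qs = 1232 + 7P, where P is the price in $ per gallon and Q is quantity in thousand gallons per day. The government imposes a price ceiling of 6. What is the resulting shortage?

Shortage = 30

Evaluating both curves at the ceiling price 6 gives Qd = 1304, Qs = 1274.
Shortage = Qd - Qs = 1304 - 1274 = 30.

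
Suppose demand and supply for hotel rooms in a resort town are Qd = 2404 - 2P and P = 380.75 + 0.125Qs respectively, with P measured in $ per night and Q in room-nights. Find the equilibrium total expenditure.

Inverting to quantity form: Qs = -3046 + 8P.
The market clears where 2404 - 2P = -3046 + 8P. Rearranging, 10P = 5450, hence P* = 545.
Plugging P* into demand: Q* = 2404 - 2(545) = 1314.
Total expenditure = P* × Q* = 545 × 1314 = 716130.

Total expenditure = 716130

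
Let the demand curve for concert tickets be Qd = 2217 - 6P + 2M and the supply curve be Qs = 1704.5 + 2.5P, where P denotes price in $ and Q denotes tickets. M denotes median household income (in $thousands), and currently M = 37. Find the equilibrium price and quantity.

With M = 37, demand is Qd = 2291 - 6P.
The market clears where 2291 - 6P = 1704.5 + 2.5P. Rearranging, 8.5P = 586.5, hence P* = 69.
Then Q* = 2291 - 6(69) = 1877.

P* = 69, Q* = 1877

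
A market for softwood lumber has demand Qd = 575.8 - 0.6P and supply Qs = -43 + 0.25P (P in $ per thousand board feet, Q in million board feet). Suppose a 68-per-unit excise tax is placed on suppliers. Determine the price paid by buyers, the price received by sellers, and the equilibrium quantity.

P_b = 748, P_s = 680, Q = 127

The tax drives a wedge P_b - P_s = 68. Substituting P_s = P_b - 68 into supply: Qs = -60 + 0.25P_b.
Market clearing requires 575.8 - 0.6P_b = -60 + 0.25P_b; hence 635.8 = 0.85P_b and P_b = 748.
Then P_s = 748 - 68 = 680 and Q = 575.8 - 0.6(748) = 127.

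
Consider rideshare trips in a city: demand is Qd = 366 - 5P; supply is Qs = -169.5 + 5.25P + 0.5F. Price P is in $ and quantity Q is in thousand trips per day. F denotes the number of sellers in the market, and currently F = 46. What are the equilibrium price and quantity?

With F = 46, supply is Qs = -146.5 + 5.25P.
Equating demand and supply, 366 - 5P = -146.5 + 5.25P gives 10.25P = 512.5, so P* = 50.
From the demand curve, Q* = 366 - 5(50) = 116.

P* = 50, Q* = 116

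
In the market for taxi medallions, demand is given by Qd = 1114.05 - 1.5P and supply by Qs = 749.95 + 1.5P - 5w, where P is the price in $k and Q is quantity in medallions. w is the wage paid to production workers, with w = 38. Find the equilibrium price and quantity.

P* = 184.7, Q* = 837

With w = 38, supply is Qs = 559.95 + 1.5P.
The market clears where 1114.05 - 1.5P = 559.95 + 1.5P. Rearranging, 3P = 554.1, hence P* = 184.7.
Then Q* = 1114.05 - 1.5(184.7) = 837.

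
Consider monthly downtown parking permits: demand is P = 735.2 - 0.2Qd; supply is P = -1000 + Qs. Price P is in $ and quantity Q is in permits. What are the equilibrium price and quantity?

In direct form, Qd = 3676 - 5P and Qs = 1000 + P.
Equating demand and supply, 3676 - 5P = 1000 + P gives 6P = 2676, so P* = 446.
Plugging P* into demand: Q* = 3676 - 5(446) = 1446.

P* = 446, Q* = 1446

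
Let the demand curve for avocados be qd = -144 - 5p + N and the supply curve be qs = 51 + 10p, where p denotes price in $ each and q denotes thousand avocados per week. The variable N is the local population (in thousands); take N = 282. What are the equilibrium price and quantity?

p* = 5.8, q* = 109

With N = 282, demand is qd = 138 - 5p.
At equilibrium qd = qs, so 138 - 5p = 51 + 10p; collecting terms, 87 = 15p and p* = 5.8.
Substitute back: q* = 138 - 5(5.8) = 109.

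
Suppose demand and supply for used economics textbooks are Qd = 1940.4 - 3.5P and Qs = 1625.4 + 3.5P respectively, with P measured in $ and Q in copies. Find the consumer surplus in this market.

Equating demand and supply, 1940.4 - 3.5P = 1625.4 + 3.5P gives 7P = 315, so P* = 45.
From the demand curve, Q* = 1940.4 - 3.5(45) = 1782.9.
Demand choke price (Qd = 0): P = 1940.4/3.5 = 554.4. Consumer surplus = ½ × (554.4 - 45) × 1782.9 = 454104.63.

Consumer surplus = 454104.63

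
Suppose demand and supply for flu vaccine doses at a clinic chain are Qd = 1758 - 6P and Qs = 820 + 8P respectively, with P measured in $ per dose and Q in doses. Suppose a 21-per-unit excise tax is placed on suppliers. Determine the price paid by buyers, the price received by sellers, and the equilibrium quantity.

The tax drives a wedge P_b - P_s = 21. Substituting P_s = P_b - 21 into supply: Qs = 652 + 8P_b.
Equate demand and the shifted supply: 1758 - 6P_b = 652 + 8P_b, giving 14P_b = 1106, so P_b = 79.
So P_s = 58 and the quantity traded is Q = 1758 - 6(79) = 1284.

P_b = 79, P_s = 58, Q = 1284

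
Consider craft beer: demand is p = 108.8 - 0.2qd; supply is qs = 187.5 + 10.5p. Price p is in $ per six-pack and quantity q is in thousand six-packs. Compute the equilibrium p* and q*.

p* = 23, q* = 429

In direct form, qd = 544 - 5p.
Set qd = qs: 544 - 5p = 187.5 + 10.5p, so 356.5 = 15.5p and p* = 23.
Plugging p* into demand: q* = 544 - 5(23) = 429.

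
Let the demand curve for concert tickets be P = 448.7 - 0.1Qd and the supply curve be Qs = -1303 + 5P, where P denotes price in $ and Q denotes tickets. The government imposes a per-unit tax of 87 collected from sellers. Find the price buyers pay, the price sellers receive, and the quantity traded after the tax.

Rewriting in direct form: Qd = 4487 - 10P.
The tax drives a wedge P_b - P_s = 87. Substituting P_s = P_b - 87 into supply: Qs = -1738 + 5P_b.
Equate demand and the shifted supply: 4487 - 10P_b = -1738 + 5P_b, giving 15P_b = 6225, so P_b = 415.
So P_s = 328 and the quantity traded is Q = 4487 - 10(415) = 337.

P_b = 415, P_s = 328, Q = 337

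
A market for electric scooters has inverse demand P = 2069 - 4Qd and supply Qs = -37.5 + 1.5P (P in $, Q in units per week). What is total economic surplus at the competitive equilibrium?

Total surplus = 447636

Rewriting in direct form: Qd = 517.25 - 0.25P.
Equating demand and supply, 517.25 - 0.25P = -37.5 + 1.5P gives 1.75P = 554.75, so P* = 317.
From the demand curve, Q* = 517.25 - 0.25(317) = 438.
Demand choke price = 2069; supply choke price = 25. CS = ½(2069 - 317)(438) = 383688; PS = ½(317 - 25)(438) = 63948. Total surplus = 447636.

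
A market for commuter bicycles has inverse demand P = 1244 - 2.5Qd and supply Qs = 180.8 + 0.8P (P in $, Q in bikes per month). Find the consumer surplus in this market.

Consumer surplus = 192080

Rewriting in direct form: Qd = 497.6 - 0.4P.
The market clears where 497.6 - 0.4P = 180.8 + 0.8P. Rearranging, 1.2P = 316.8, hence P* = 264.
Substitute back: Q* = 497.6 - 0.4(264) = 392.
Demand choke price (Qd = 0): P = 497.6/0.4 = 1244. Consumer surplus = ½ × (1244 - 264) × 392 = 192080.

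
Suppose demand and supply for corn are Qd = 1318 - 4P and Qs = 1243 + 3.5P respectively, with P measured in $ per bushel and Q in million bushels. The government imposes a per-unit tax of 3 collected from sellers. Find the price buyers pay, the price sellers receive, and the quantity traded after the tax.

With a tax of 3 on sellers, they supply based on the net price P_s = P_b - 3, so Qs = 1232.5 + 3.5P_b.
Equate demand and the shifted supply: 1318 - 4P_b = 1232.5 + 3.5P_b, giving 7.5P_b = 85.5, so P_b = 11.4.
Then P_s = 11.4 - 3 = 8.4 and Q = 1318 - 4(11.4) = 1272.4.

P_b = 11.4, P_s = 8.4, Q = 1272.4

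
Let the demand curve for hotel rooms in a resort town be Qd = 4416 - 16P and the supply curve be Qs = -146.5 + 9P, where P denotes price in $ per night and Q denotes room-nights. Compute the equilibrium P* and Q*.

At equilibrium Qd = Qs, so 4416 - 16P = -146.5 + 9P; collecting terms, 4562.5 = 25P and P* = 182.5.
From the demand curve, Q* = 4416 - 16(182.5) = 1496.

P* = 182.5, Q* = 1496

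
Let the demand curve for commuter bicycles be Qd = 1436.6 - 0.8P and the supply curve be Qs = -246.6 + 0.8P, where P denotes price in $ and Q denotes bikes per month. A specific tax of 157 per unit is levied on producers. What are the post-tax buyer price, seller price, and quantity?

P_b = 1130.5, P_s = 973.5, Q = 532.2

Producers keep P_s = P_b - 157 per unit, so supply in terms of the buyer price is Qs = -372.2 + 0.8P_b.
Market clearing requires 1436.6 - 0.8P_b = -372.2 + 0.8P_b; hence 1808.8 = 1.6P_b and P_b = 1130.5.
Then P_s = 1130.5 - 157 = 973.5 and Q = 1436.6 - 0.8(1130.5) = 532.2.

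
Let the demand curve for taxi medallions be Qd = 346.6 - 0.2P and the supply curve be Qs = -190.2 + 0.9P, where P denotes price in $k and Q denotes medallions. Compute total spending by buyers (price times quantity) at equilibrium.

At equilibrium Qd = Qs, so 346.6 - 0.2P = -190.2 + 0.9P; collecting terms, 536.8 = 1.1P and P* = 488.
Plugging P* into demand: Q* = 346.6 - 0.2(488) = 249.
Total spending by buyers = P* × Q* = 488 × 249 = 121512.

Total spending by buyers = 121512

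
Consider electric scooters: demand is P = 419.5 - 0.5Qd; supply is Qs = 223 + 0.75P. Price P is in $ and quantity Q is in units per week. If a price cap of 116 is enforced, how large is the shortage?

Shortage = 297

In direct form, Qd = 839 - 2P.
Evaluating both curves at the ceiling price 116 gives Qd = 607, Qs = 310.
Shortage = Qd - Qs = 607 - 310 = 297.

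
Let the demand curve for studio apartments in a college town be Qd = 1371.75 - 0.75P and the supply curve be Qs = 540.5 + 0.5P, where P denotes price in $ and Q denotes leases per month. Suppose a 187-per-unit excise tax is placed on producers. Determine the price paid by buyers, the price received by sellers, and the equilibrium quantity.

With a tax of 187 on producers, they supply based on the net price P_s = P_b - 187, so Qs = 447 + 0.5P_b.
Market clearing requires 1371.75 - 0.75P_b = 447 + 0.5P_b; hence 924.75 = 1.25P_b and P_b = 739.8.
Then P_s = 739.8 - 187 = 552.8 and Q = 1371.75 - 0.75(739.8) = 816.9.

P_b = 739.8, P_s = 552.8, Q = 816.9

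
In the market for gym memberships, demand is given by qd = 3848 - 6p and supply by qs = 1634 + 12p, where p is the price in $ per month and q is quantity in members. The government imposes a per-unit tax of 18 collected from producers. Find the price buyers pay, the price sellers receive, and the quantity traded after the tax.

The tax drives a wedge p_b - p_s = 18. Substituting p_s = p_b - 18 into supply: qs = 1418 + 12p_b.
Market clearing requires 3848 - 6p_b = 1418 + 12p_b; hence 2430 = 18p_b and p_b = 135.
So p_s = 117 and the quantity traded is q = 3848 - 6(135) = 3038.

p_b = 135, p_s = 117, q = 3038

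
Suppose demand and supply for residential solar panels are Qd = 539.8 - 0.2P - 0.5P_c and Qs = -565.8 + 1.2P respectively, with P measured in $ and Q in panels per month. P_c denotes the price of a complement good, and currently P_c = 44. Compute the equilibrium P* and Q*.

P* = 774, Q* = 363

With P_c = 44, demand is Qd = 517.8 - 0.2P.
The market clears where 517.8 - 0.2P = -565.8 + 1.2P. Rearranging, 1.4P = 1083.6, hence P* = 774.
From the demand curve, Q* = 517.8 - 0.2(774) = 363.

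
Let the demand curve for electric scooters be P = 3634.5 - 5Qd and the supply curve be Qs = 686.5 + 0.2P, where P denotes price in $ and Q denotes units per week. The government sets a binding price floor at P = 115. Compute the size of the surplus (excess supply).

Rewriting in direct form: Qd = 726.9 - 0.2P.
With P fixed at 115, quantity demanded is 703.9 and quantity supplied is 709.5.
Surplus = Qs - Qd = 709.5 - 703.9 = 5.6.

Surplus = 5.6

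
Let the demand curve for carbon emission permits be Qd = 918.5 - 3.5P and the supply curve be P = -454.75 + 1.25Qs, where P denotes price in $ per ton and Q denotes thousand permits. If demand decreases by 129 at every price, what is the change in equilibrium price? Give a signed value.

Solving each curve for Q: Qs = 363.8 + 0.8P.
Equating demand and supply, 918.5 - 3.5P = 363.8 + 0.8P gives 4.3P = 554.7, so P* = 129.
Then Q* = 918.5 - 3.5(129) = 467.
After the shift, demand is Qd = 789.5 - 3.5P.
Re-solving, 4.3P = 425.7 gives P = 99 and Q = 443.
ΔP = 99 - 129 = -30.

ΔP = -30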